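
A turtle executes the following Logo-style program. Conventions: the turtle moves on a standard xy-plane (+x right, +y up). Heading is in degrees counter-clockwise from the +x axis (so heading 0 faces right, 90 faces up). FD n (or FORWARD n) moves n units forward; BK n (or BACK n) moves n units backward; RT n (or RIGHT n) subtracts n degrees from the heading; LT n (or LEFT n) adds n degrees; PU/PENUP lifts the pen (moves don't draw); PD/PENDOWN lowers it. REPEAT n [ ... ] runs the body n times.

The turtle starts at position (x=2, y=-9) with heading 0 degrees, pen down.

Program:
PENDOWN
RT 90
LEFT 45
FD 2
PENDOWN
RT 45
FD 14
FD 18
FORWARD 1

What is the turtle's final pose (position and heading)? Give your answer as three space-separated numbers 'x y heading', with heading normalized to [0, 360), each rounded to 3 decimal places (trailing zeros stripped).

Answer: 3.414 -43.414 270

Derivation:
Executing turtle program step by step:
Start: pos=(2,-9), heading=0, pen down
PD: pen down
RT 90: heading 0 -> 270
LT 45: heading 270 -> 315
FD 2: (2,-9) -> (3.414,-10.414) [heading=315, draw]
PD: pen down
RT 45: heading 315 -> 270
FD 14: (3.414,-10.414) -> (3.414,-24.414) [heading=270, draw]
FD 18: (3.414,-24.414) -> (3.414,-42.414) [heading=270, draw]
FD 1: (3.414,-42.414) -> (3.414,-43.414) [heading=270, draw]
Final: pos=(3.414,-43.414), heading=270, 4 segment(s) drawn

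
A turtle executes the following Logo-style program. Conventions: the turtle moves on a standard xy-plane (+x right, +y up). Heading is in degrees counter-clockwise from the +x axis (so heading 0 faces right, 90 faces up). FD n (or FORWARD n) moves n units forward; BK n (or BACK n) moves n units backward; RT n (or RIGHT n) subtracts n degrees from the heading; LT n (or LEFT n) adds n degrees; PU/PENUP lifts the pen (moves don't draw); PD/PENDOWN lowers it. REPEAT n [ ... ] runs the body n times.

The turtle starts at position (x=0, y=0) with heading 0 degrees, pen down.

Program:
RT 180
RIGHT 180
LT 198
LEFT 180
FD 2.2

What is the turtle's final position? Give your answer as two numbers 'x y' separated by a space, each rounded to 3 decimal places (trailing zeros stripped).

Executing turtle program step by step:
Start: pos=(0,0), heading=0, pen down
RT 180: heading 0 -> 180
RT 180: heading 180 -> 0
LT 198: heading 0 -> 198
LT 180: heading 198 -> 18
FD 2.2: (0,0) -> (2.092,0.68) [heading=18, draw]
Final: pos=(2.092,0.68), heading=18, 1 segment(s) drawn

Answer: 2.092 0.68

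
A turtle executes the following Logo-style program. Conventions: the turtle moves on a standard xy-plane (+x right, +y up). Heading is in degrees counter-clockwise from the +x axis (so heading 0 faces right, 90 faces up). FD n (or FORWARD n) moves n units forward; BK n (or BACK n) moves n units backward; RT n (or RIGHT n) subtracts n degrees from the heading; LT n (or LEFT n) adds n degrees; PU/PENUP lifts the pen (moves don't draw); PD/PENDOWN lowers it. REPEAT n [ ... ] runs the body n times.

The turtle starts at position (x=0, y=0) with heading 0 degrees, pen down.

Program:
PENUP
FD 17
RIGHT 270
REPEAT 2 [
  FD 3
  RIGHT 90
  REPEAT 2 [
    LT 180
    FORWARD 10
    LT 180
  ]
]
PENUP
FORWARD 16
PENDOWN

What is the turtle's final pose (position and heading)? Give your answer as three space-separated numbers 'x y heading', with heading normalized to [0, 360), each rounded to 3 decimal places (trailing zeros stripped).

Executing turtle program step by step:
Start: pos=(0,0), heading=0, pen down
PU: pen up
FD 17: (0,0) -> (17,0) [heading=0, move]
RT 270: heading 0 -> 90
REPEAT 2 [
  -- iteration 1/2 --
  FD 3: (17,0) -> (17,3) [heading=90, move]
  RT 90: heading 90 -> 0
  REPEAT 2 [
    -- iteration 1/2 --
    LT 180: heading 0 -> 180
    FD 10: (17,3) -> (7,3) [heading=180, move]
    LT 180: heading 180 -> 0
    -- iteration 2/2 --
    LT 180: heading 0 -> 180
    FD 10: (7,3) -> (-3,3) [heading=180, move]
    LT 180: heading 180 -> 0
  ]
  -- iteration 2/2 --
  FD 3: (-3,3) -> (0,3) [heading=0, move]
  RT 90: heading 0 -> 270
  REPEAT 2 [
    -- iteration 1/2 --
    LT 180: heading 270 -> 90
    FD 10: (0,3) -> (0,13) [heading=90, move]
    LT 180: heading 90 -> 270
    -- iteration 2/2 --
    LT 180: heading 270 -> 90
    FD 10: (0,13) -> (0,23) [heading=90, move]
    LT 180: heading 90 -> 270
  ]
]
PU: pen up
FD 16: (0,23) -> (0,7) [heading=270, move]
PD: pen down
Final: pos=(0,7), heading=270, 0 segment(s) drawn

Answer: 0 7 270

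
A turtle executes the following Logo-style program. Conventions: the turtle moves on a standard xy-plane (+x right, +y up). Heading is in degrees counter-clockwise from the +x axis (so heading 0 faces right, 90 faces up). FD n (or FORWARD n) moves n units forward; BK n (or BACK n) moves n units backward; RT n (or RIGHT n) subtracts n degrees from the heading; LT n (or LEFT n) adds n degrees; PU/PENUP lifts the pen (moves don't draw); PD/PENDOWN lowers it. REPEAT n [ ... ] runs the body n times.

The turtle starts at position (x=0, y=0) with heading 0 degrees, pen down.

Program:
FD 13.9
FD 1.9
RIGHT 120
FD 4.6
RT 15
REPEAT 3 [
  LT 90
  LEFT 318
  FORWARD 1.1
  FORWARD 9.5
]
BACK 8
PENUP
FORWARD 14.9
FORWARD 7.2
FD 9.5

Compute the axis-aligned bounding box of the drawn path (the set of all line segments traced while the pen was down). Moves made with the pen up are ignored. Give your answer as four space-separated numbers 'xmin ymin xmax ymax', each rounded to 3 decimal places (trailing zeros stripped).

Answer: 0 -21.24 32.762 0

Derivation:
Executing turtle program step by step:
Start: pos=(0,0), heading=0, pen down
FD 13.9: (0,0) -> (13.9,0) [heading=0, draw]
FD 1.9: (13.9,0) -> (15.8,0) [heading=0, draw]
RT 120: heading 0 -> 240
FD 4.6: (15.8,0) -> (13.5,-3.984) [heading=240, draw]
RT 15: heading 240 -> 225
REPEAT 3 [
  -- iteration 1/3 --
  LT 90: heading 225 -> 315
  LT 318: heading 315 -> 273
  FD 1.1: (13.5,-3.984) -> (13.558,-5.082) [heading=273, draw]
  FD 9.5: (13.558,-5.082) -> (14.055,-14.569) [heading=273, draw]
  -- iteration 2/3 --
  LT 90: heading 273 -> 3
  LT 318: heading 3 -> 321
  FD 1.1: (14.055,-14.569) -> (14.91,-15.261) [heading=321, draw]
  FD 9.5: (14.91,-15.261) -> (22.293,-21.24) [heading=321, draw]
  -- iteration 3/3 --
  LT 90: heading 321 -> 51
  LT 318: heading 51 -> 9
  FD 1.1: (22.293,-21.24) -> (23.379,-21.068) [heading=9, draw]
  FD 9.5: (23.379,-21.068) -> (32.762,-19.582) [heading=9, draw]
]
BK 8: (32.762,-19.582) -> (24.86,-20.833) [heading=9, draw]
PU: pen up
FD 14.9: (24.86,-20.833) -> (39.577,-18.502) [heading=9, move]
FD 7.2: (39.577,-18.502) -> (46.688,-17.376) [heading=9, move]
FD 9.5: (46.688,-17.376) -> (56.071,-15.89) [heading=9, move]
Final: pos=(56.071,-15.89), heading=9, 10 segment(s) drawn

Segment endpoints: x in {0, 13.5, 13.558, 13.9, 14.055, 14.91, 15.8, 22.293, 23.379, 24.86, 32.762}, y in {-21.24, -21.068, -20.833, -19.582, -15.261, -14.569, -5.082, -3.984, 0}
xmin=0, ymin=-21.24, xmax=32.762, ymax=0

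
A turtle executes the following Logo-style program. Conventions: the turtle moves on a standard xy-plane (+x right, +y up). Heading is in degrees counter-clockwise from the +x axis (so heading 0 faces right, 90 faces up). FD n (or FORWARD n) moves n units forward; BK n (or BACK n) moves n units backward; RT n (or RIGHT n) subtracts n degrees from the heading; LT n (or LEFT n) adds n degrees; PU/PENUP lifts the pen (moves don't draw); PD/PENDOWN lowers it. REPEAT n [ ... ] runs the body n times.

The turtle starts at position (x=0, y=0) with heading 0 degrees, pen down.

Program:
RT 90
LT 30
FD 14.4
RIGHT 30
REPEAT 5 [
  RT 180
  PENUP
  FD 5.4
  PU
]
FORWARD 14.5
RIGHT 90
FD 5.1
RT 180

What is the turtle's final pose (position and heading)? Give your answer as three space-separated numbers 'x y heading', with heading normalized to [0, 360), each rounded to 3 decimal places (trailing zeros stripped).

Executing turtle program step by step:
Start: pos=(0,0), heading=0, pen down
RT 90: heading 0 -> 270
LT 30: heading 270 -> 300
FD 14.4: (0,0) -> (7.2,-12.471) [heading=300, draw]
RT 30: heading 300 -> 270
REPEAT 5 [
  -- iteration 1/5 --
  RT 180: heading 270 -> 90
  PU: pen up
  FD 5.4: (7.2,-12.471) -> (7.2,-7.071) [heading=90, move]
  PU: pen up
  -- iteration 2/5 --
  RT 180: heading 90 -> 270
  PU: pen up
  FD 5.4: (7.2,-7.071) -> (7.2,-12.471) [heading=270, move]
  PU: pen up
  -- iteration 3/5 --
  RT 180: heading 270 -> 90
  PU: pen up
  FD 5.4: (7.2,-12.471) -> (7.2,-7.071) [heading=90, move]
  PU: pen up
  -- iteration 4/5 --
  RT 180: heading 90 -> 270
  PU: pen up
  FD 5.4: (7.2,-7.071) -> (7.2,-12.471) [heading=270, move]
  PU: pen up
  -- iteration 5/5 --
  RT 180: heading 270 -> 90
  PU: pen up
  FD 5.4: (7.2,-12.471) -> (7.2,-7.071) [heading=90, move]
  PU: pen up
]
FD 14.5: (7.2,-7.071) -> (7.2,7.429) [heading=90, move]
RT 90: heading 90 -> 0
FD 5.1: (7.2,7.429) -> (12.3,7.429) [heading=0, move]
RT 180: heading 0 -> 180
Final: pos=(12.3,7.429), heading=180, 1 segment(s) drawn

Answer: 12.3 7.429 180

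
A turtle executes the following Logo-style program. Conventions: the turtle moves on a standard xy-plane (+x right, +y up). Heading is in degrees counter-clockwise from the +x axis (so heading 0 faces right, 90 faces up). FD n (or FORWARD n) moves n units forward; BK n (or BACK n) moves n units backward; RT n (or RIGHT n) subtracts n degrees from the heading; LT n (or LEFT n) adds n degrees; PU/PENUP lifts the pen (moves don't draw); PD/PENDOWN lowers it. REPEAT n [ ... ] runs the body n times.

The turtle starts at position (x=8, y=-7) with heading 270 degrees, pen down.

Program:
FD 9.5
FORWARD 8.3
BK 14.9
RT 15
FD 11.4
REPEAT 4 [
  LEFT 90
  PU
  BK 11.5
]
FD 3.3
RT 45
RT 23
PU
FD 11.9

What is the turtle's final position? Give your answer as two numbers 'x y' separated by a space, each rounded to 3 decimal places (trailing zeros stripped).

Answer: -7.616 -25.549

Derivation:
Executing turtle program step by step:
Start: pos=(8,-7), heading=270, pen down
FD 9.5: (8,-7) -> (8,-16.5) [heading=270, draw]
FD 8.3: (8,-16.5) -> (8,-24.8) [heading=270, draw]
BK 14.9: (8,-24.8) -> (8,-9.9) [heading=270, draw]
RT 15: heading 270 -> 255
FD 11.4: (8,-9.9) -> (5.049,-20.912) [heading=255, draw]
REPEAT 4 [
  -- iteration 1/4 --
  LT 90: heading 255 -> 345
  PU: pen up
  BK 11.5: (5.049,-20.912) -> (-6.059,-17.935) [heading=345, move]
  -- iteration 2/4 --
  LT 90: heading 345 -> 75
  PU: pen up
  BK 11.5: (-6.059,-17.935) -> (-9.035,-29.043) [heading=75, move]
  -- iteration 3/4 --
  LT 90: heading 75 -> 165
  PU: pen up
  BK 11.5: (-9.035,-29.043) -> (2.073,-32.02) [heading=165, move]
  -- iteration 4/4 --
  LT 90: heading 165 -> 255
  PU: pen up
  BK 11.5: (2.073,-32.02) -> (5.049,-20.912) [heading=255, move]
]
FD 3.3: (5.049,-20.912) -> (4.195,-24.099) [heading=255, move]
RT 45: heading 255 -> 210
RT 23: heading 210 -> 187
PU: pen up
FD 11.9: (4.195,-24.099) -> (-7.616,-25.549) [heading=187, move]
Final: pos=(-7.616,-25.549), heading=187, 4 segment(s) drawn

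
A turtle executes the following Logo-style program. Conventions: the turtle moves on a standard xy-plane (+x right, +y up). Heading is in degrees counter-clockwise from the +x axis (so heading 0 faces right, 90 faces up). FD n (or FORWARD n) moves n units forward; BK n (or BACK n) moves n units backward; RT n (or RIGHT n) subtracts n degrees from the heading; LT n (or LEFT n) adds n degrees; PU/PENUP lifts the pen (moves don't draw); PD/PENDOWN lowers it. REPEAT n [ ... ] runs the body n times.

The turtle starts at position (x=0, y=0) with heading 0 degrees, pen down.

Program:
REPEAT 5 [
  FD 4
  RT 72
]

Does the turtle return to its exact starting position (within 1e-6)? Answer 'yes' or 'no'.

Answer: yes

Derivation:
Executing turtle program step by step:
Start: pos=(0,0), heading=0, pen down
REPEAT 5 [
  -- iteration 1/5 --
  FD 4: (0,0) -> (4,0) [heading=0, draw]
  RT 72: heading 0 -> 288
  -- iteration 2/5 --
  FD 4: (4,0) -> (5.236,-3.804) [heading=288, draw]
  RT 72: heading 288 -> 216
  -- iteration 3/5 --
  FD 4: (5.236,-3.804) -> (2,-6.155) [heading=216, draw]
  RT 72: heading 216 -> 144
  -- iteration 4/5 --
  FD 4: (2,-6.155) -> (-1.236,-3.804) [heading=144, draw]
  RT 72: heading 144 -> 72
  -- iteration 5/5 --
  FD 4: (-1.236,-3.804) -> (0,0) [heading=72, draw]
  RT 72: heading 72 -> 0
]
Final: pos=(0,0), heading=0, 5 segment(s) drawn

Start position: (0, 0)
Final position: (0, 0)
Distance = 0; < 1e-6 -> CLOSED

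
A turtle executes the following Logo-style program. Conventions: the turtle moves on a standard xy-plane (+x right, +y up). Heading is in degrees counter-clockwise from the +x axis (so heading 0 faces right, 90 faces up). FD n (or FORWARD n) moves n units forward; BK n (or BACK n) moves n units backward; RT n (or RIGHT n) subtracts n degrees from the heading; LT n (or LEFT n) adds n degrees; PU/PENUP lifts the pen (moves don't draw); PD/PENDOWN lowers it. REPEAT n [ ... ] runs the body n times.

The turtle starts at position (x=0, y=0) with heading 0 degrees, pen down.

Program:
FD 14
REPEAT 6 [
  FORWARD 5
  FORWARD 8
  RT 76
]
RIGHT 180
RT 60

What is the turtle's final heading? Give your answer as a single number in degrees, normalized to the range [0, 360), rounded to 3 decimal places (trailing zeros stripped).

Executing turtle program step by step:
Start: pos=(0,0), heading=0, pen down
FD 14: (0,0) -> (14,0) [heading=0, draw]
REPEAT 6 [
  -- iteration 1/6 --
  FD 5: (14,0) -> (19,0) [heading=0, draw]
  FD 8: (19,0) -> (27,0) [heading=0, draw]
  RT 76: heading 0 -> 284
  -- iteration 2/6 --
  FD 5: (27,0) -> (28.21,-4.851) [heading=284, draw]
  FD 8: (28.21,-4.851) -> (30.145,-12.614) [heading=284, draw]
  RT 76: heading 284 -> 208
  -- iteration 3/6 --
  FD 5: (30.145,-12.614) -> (25.73,-14.961) [heading=208, draw]
  FD 8: (25.73,-14.961) -> (18.667,-18.717) [heading=208, draw]
  RT 76: heading 208 -> 132
  -- iteration 4/6 --
  FD 5: (18.667,-18.717) -> (15.321,-15.001) [heading=132, draw]
  FD 8: (15.321,-15.001) -> (9.968,-9.056) [heading=132, draw]
  RT 76: heading 132 -> 56
  -- iteration 5/6 --
  FD 5: (9.968,-9.056) -> (12.764,-4.911) [heading=56, draw]
  FD 8: (12.764,-4.911) -> (17.237,1.721) [heading=56, draw]
  RT 76: heading 56 -> 340
  -- iteration 6/6 --
  FD 5: (17.237,1.721) -> (21.936,0.011) [heading=340, draw]
  FD 8: (21.936,0.011) -> (29.453,-2.725) [heading=340, draw]
  RT 76: heading 340 -> 264
]
RT 180: heading 264 -> 84
RT 60: heading 84 -> 24
Final: pos=(29.453,-2.725), heading=24, 13 segment(s) drawn

Answer: 24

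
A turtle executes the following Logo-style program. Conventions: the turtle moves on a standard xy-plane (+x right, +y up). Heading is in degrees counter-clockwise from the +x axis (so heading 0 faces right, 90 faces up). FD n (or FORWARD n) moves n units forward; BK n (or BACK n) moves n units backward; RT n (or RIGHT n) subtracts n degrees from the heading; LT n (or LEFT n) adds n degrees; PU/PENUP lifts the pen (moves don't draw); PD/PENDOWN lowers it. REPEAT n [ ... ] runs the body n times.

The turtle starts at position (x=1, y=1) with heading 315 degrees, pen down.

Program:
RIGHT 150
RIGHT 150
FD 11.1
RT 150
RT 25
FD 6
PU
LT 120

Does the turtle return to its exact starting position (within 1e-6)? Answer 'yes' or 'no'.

Executing turtle program step by step:
Start: pos=(1,1), heading=315, pen down
RT 150: heading 315 -> 165
RT 150: heading 165 -> 15
FD 11.1: (1,1) -> (11.722,3.873) [heading=15, draw]
RT 150: heading 15 -> 225
RT 25: heading 225 -> 200
FD 6: (11.722,3.873) -> (6.084,1.821) [heading=200, draw]
PU: pen up
LT 120: heading 200 -> 320
Final: pos=(6.084,1.821), heading=320, 2 segment(s) drawn

Start position: (1, 1)
Final position: (6.084, 1.821)
Distance = 5.149; >= 1e-6 -> NOT closed

Answer: no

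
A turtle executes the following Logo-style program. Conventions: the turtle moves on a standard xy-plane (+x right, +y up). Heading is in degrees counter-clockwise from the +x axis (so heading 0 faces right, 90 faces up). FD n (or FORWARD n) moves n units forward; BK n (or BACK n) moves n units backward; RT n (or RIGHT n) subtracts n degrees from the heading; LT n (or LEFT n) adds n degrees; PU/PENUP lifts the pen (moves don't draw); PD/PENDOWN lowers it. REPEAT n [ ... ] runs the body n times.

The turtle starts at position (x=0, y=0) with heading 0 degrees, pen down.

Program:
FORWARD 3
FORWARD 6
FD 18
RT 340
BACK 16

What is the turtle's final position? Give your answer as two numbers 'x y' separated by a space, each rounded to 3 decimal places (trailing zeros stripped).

Executing turtle program step by step:
Start: pos=(0,0), heading=0, pen down
FD 3: (0,0) -> (3,0) [heading=0, draw]
FD 6: (3,0) -> (9,0) [heading=0, draw]
FD 18: (9,0) -> (27,0) [heading=0, draw]
RT 340: heading 0 -> 20
BK 16: (27,0) -> (11.965,-5.472) [heading=20, draw]
Final: pos=(11.965,-5.472), heading=20, 4 segment(s) drawn

Answer: 11.965 -5.472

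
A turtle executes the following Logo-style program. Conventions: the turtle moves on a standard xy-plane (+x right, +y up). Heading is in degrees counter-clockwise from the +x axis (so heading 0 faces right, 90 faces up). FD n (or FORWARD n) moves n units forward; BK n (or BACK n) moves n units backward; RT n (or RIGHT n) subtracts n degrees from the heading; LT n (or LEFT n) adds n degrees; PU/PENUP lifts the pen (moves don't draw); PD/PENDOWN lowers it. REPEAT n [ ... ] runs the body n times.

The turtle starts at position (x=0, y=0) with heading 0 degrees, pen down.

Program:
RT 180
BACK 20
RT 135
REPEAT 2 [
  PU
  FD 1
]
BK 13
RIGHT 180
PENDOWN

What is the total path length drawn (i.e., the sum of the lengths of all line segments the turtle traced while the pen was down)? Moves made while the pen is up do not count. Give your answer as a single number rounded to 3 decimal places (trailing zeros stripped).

Executing turtle program step by step:
Start: pos=(0,0), heading=0, pen down
RT 180: heading 0 -> 180
BK 20: (0,0) -> (20,0) [heading=180, draw]
RT 135: heading 180 -> 45
REPEAT 2 [
  -- iteration 1/2 --
  PU: pen up
  FD 1: (20,0) -> (20.707,0.707) [heading=45, move]
  -- iteration 2/2 --
  PU: pen up
  FD 1: (20.707,0.707) -> (21.414,1.414) [heading=45, move]
]
BK 13: (21.414,1.414) -> (12.222,-7.778) [heading=45, move]
RT 180: heading 45 -> 225
PD: pen down
Final: pos=(12.222,-7.778), heading=225, 1 segment(s) drawn

Segment lengths:
  seg 1: (0,0) -> (20,0), length = 20
Total = 20

Answer: 20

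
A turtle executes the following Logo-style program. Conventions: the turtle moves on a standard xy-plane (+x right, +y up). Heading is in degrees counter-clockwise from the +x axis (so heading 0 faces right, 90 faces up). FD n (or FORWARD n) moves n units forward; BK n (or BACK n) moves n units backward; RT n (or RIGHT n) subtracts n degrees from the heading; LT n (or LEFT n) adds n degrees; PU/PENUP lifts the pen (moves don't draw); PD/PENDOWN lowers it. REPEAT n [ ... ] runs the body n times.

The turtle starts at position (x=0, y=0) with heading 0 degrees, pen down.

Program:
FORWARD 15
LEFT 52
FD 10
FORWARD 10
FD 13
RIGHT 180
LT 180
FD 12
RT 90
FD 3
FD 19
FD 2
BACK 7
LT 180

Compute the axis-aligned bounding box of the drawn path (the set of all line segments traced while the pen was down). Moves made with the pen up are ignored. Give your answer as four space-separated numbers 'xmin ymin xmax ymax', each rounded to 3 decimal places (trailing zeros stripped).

Answer: 0 0 61.617 35.46

Derivation:
Executing turtle program step by step:
Start: pos=(0,0), heading=0, pen down
FD 15: (0,0) -> (15,0) [heading=0, draw]
LT 52: heading 0 -> 52
FD 10: (15,0) -> (21.157,7.88) [heading=52, draw]
FD 10: (21.157,7.88) -> (27.313,15.76) [heading=52, draw]
FD 13: (27.313,15.76) -> (35.317,26.004) [heading=52, draw]
RT 180: heading 52 -> 232
LT 180: heading 232 -> 52
FD 12: (35.317,26.004) -> (42.705,35.46) [heading=52, draw]
RT 90: heading 52 -> 322
FD 3: (42.705,35.46) -> (45.069,33.613) [heading=322, draw]
FD 19: (45.069,33.613) -> (60.041,21.916) [heading=322, draw]
FD 2: (60.041,21.916) -> (61.617,20.685) [heading=322, draw]
BK 7: (61.617,20.685) -> (56.101,24.994) [heading=322, draw]
LT 180: heading 322 -> 142
Final: pos=(56.101,24.994), heading=142, 9 segment(s) drawn

Segment endpoints: x in {0, 15, 21.157, 27.313, 35.317, 42.705, 45.069, 56.101, 60.041, 61.617}, y in {0, 7.88, 15.76, 20.685, 21.916, 24.994, 26.004, 33.613, 35.46}
xmin=0, ymin=0, xmax=61.617, ymax=35.46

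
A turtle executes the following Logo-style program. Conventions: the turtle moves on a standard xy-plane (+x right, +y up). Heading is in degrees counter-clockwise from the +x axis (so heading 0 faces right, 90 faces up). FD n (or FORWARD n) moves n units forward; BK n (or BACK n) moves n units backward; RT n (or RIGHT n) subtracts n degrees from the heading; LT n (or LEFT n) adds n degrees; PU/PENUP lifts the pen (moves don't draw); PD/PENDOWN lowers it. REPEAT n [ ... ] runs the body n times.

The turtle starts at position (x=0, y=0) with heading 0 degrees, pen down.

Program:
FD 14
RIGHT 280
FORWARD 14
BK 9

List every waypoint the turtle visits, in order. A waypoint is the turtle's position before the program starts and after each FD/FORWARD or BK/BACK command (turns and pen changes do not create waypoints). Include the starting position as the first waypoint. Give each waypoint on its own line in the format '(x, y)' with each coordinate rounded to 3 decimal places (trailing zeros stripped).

Executing turtle program step by step:
Start: pos=(0,0), heading=0, pen down
FD 14: (0,0) -> (14,0) [heading=0, draw]
RT 280: heading 0 -> 80
FD 14: (14,0) -> (16.431,13.787) [heading=80, draw]
BK 9: (16.431,13.787) -> (14.868,4.924) [heading=80, draw]
Final: pos=(14.868,4.924), heading=80, 3 segment(s) drawn
Waypoints (4 total):
(0, 0)
(14, 0)
(16.431, 13.787)
(14.868, 4.924)

Answer: (0, 0)
(14, 0)
(16.431, 13.787)
(14.868, 4.924)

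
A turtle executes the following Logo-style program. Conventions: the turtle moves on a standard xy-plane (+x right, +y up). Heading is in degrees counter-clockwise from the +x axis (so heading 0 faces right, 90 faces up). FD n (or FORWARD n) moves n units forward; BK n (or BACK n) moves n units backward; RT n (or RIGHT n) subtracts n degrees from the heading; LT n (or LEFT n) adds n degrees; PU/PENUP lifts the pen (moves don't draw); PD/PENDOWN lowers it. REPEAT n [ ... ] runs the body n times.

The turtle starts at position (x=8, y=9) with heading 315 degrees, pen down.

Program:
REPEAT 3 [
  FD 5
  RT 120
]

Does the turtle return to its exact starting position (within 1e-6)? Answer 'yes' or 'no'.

Answer: yes

Derivation:
Executing turtle program step by step:
Start: pos=(8,9), heading=315, pen down
REPEAT 3 [
  -- iteration 1/3 --
  FD 5: (8,9) -> (11.536,5.464) [heading=315, draw]
  RT 120: heading 315 -> 195
  -- iteration 2/3 --
  FD 5: (11.536,5.464) -> (6.706,4.17) [heading=195, draw]
  RT 120: heading 195 -> 75
  -- iteration 3/3 --
  FD 5: (6.706,4.17) -> (8,9) [heading=75, draw]
  RT 120: heading 75 -> 315
]
Final: pos=(8,9), heading=315, 3 segment(s) drawn

Start position: (8, 9)
Final position: (8, 9)
Distance = 0; < 1e-6 -> CLOSED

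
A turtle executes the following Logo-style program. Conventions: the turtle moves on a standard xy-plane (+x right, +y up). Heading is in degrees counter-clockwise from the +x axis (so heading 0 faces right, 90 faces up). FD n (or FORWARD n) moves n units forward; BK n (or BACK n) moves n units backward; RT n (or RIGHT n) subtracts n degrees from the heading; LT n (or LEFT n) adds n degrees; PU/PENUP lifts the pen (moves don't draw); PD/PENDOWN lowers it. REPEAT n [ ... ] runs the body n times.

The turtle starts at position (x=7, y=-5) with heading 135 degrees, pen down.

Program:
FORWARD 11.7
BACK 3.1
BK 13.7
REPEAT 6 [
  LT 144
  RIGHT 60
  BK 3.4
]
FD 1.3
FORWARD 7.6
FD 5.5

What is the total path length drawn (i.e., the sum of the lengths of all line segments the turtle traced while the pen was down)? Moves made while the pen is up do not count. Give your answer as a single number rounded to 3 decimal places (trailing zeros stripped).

Executing turtle program step by step:
Start: pos=(7,-5), heading=135, pen down
FD 11.7: (7,-5) -> (-1.273,3.273) [heading=135, draw]
BK 3.1: (-1.273,3.273) -> (0.919,1.081) [heading=135, draw]
BK 13.7: (0.919,1.081) -> (10.606,-8.606) [heading=135, draw]
REPEAT 6 [
  -- iteration 1/6 --
  LT 144: heading 135 -> 279
  RT 60: heading 279 -> 219
  BK 3.4: (10.606,-8.606) -> (13.249,-6.467) [heading=219, draw]
  -- iteration 2/6 --
  LT 144: heading 219 -> 3
  RT 60: heading 3 -> 303
  BK 3.4: (13.249,-6.467) -> (11.397,-3.615) [heading=303, draw]
  -- iteration 3/6 --
  LT 144: heading 303 -> 87
  RT 60: heading 87 -> 27
  BK 3.4: (11.397,-3.615) -> (8.367,-5.159) [heading=27, draw]
  -- iteration 4/6 --
  LT 144: heading 27 -> 171
  RT 60: heading 171 -> 111
  BK 3.4: (8.367,-5.159) -> (9.586,-8.333) [heading=111, draw]
  -- iteration 5/6 --
  LT 144: heading 111 -> 255
  RT 60: heading 255 -> 195
  BK 3.4: (9.586,-8.333) -> (12.87,-7.453) [heading=195, draw]
  -- iteration 6/6 --
  LT 144: heading 195 -> 339
  RT 60: heading 339 -> 279
  BK 3.4: (12.87,-7.453) -> (12.338,-4.095) [heading=279, draw]
]
FD 1.3: (12.338,-4.095) -> (12.541,-5.379) [heading=279, draw]
FD 7.6: (12.541,-5.379) -> (13.73,-12.885) [heading=279, draw]
FD 5.5: (13.73,-12.885) -> (14.591,-18.317) [heading=279, draw]
Final: pos=(14.591,-18.317), heading=279, 12 segment(s) drawn

Segment lengths:
  seg 1: (7,-5) -> (-1.273,3.273), length = 11.7
  seg 2: (-1.273,3.273) -> (0.919,1.081), length = 3.1
  seg 3: (0.919,1.081) -> (10.606,-8.606), length = 13.7
  seg 4: (10.606,-8.606) -> (13.249,-6.467), length = 3.4
  seg 5: (13.249,-6.467) -> (11.397,-3.615), length = 3.4
  seg 6: (11.397,-3.615) -> (8.367,-5.159), length = 3.4
  seg 7: (8.367,-5.159) -> (9.586,-8.333), length = 3.4
  seg 8: (9.586,-8.333) -> (12.87,-7.453), length = 3.4
  seg 9: (12.87,-7.453) -> (12.338,-4.095), length = 3.4
  seg 10: (12.338,-4.095) -> (12.541,-5.379), length = 1.3
  seg 11: (12.541,-5.379) -> (13.73,-12.885), length = 7.6
  seg 12: (13.73,-12.885) -> (14.591,-18.317), length = 5.5
Total = 63.3

Answer: 63.3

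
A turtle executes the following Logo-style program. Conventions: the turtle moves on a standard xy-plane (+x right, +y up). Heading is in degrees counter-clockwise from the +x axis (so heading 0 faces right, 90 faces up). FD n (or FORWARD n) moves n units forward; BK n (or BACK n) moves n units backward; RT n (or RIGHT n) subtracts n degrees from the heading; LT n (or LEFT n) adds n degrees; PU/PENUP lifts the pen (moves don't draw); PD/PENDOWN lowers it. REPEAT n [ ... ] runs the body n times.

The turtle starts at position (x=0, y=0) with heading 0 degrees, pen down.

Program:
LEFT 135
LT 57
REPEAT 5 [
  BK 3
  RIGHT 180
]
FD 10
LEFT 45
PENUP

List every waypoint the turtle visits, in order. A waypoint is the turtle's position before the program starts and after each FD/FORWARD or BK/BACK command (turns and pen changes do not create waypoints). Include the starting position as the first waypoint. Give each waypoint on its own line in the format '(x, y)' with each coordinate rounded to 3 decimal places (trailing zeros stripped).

Answer: (0, 0)
(2.934, 0.624)
(0, 0)
(2.934, 0.624)
(0, 0)
(2.934, 0.624)
(12.716, 2.703)

Derivation:
Executing turtle program step by step:
Start: pos=(0,0), heading=0, pen down
LT 135: heading 0 -> 135
LT 57: heading 135 -> 192
REPEAT 5 [
  -- iteration 1/5 --
  BK 3: (0,0) -> (2.934,0.624) [heading=192, draw]
  RT 180: heading 192 -> 12
  -- iteration 2/5 --
  BK 3: (2.934,0.624) -> (0,0) [heading=12, draw]
  RT 180: heading 12 -> 192
  -- iteration 3/5 --
  BK 3: (0,0) -> (2.934,0.624) [heading=192, draw]
  RT 180: heading 192 -> 12
  -- iteration 4/5 --
  BK 3: (2.934,0.624) -> (0,0) [heading=12, draw]
  RT 180: heading 12 -> 192
  -- iteration 5/5 --
  BK 3: (0,0) -> (2.934,0.624) [heading=192, draw]
  RT 180: heading 192 -> 12
]
FD 10: (2.934,0.624) -> (12.716,2.703) [heading=12, draw]
LT 45: heading 12 -> 57
PU: pen up
Final: pos=(12.716,2.703), heading=57, 6 segment(s) drawn
Waypoints (7 total):
(0, 0)
(2.934, 0.624)
(0, 0)
(2.934, 0.624)
(0, 0)
(2.934, 0.624)
(12.716, 2.703)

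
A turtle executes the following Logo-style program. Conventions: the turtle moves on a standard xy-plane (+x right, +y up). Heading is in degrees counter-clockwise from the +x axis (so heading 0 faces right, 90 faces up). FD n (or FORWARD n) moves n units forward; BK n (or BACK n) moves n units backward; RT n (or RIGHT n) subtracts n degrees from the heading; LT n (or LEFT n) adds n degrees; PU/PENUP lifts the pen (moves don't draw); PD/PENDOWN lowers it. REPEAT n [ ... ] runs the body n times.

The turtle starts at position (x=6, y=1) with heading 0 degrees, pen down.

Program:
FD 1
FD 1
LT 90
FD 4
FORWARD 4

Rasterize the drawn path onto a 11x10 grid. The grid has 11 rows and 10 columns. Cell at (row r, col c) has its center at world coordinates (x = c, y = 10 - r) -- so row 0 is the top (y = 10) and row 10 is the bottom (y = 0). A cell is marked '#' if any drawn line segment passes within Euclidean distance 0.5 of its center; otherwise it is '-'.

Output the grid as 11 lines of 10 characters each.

Segment 0: (6,1) -> (7,1)
Segment 1: (7,1) -> (8,1)
Segment 2: (8,1) -> (8,5)
Segment 3: (8,5) -> (8,9)

Answer: ----------
--------#-
--------#-
--------#-
--------#-
--------#-
--------#-
--------#-
--------#-
------###-
----------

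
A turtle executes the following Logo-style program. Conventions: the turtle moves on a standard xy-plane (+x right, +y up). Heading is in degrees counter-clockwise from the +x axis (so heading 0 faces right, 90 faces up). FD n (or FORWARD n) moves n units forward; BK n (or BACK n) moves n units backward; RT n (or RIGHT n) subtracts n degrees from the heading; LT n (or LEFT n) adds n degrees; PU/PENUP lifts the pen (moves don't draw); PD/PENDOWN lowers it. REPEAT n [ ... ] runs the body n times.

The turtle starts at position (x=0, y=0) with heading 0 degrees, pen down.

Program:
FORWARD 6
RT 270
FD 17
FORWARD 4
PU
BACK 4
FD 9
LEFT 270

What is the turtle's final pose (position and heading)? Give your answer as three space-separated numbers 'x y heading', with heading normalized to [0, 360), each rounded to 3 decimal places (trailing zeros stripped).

Executing turtle program step by step:
Start: pos=(0,0), heading=0, pen down
FD 6: (0,0) -> (6,0) [heading=0, draw]
RT 270: heading 0 -> 90
FD 17: (6,0) -> (6,17) [heading=90, draw]
FD 4: (6,17) -> (6,21) [heading=90, draw]
PU: pen up
BK 4: (6,21) -> (6,17) [heading=90, move]
FD 9: (6,17) -> (6,26) [heading=90, move]
LT 270: heading 90 -> 0
Final: pos=(6,26), heading=0, 3 segment(s) drawn

Answer: 6 26 0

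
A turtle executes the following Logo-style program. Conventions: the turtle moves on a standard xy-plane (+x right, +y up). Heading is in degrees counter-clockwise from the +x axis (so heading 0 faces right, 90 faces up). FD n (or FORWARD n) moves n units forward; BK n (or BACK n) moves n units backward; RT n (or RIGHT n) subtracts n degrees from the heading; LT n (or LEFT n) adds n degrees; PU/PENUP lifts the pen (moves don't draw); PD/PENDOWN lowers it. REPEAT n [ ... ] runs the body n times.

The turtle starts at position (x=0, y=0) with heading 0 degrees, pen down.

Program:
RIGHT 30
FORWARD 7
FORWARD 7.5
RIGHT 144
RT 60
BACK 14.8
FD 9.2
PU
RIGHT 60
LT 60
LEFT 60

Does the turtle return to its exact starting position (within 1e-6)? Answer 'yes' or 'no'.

Executing turtle program step by step:
Start: pos=(0,0), heading=0, pen down
RT 30: heading 0 -> 330
FD 7: (0,0) -> (6.062,-3.5) [heading=330, draw]
FD 7.5: (6.062,-3.5) -> (12.557,-7.25) [heading=330, draw]
RT 144: heading 330 -> 186
RT 60: heading 186 -> 126
BK 14.8: (12.557,-7.25) -> (21.257,-19.223) [heading=126, draw]
FD 9.2: (21.257,-19.223) -> (15.849,-11.78) [heading=126, draw]
PU: pen up
RT 60: heading 126 -> 66
LT 60: heading 66 -> 126
LT 60: heading 126 -> 186
Final: pos=(15.849,-11.78), heading=186, 4 segment(s) drawn

Start position: (0, 0)
Final position: (15.849, -11.78)
Distance = 19.748; >= 1e-6 -> NOT closed

Answer: no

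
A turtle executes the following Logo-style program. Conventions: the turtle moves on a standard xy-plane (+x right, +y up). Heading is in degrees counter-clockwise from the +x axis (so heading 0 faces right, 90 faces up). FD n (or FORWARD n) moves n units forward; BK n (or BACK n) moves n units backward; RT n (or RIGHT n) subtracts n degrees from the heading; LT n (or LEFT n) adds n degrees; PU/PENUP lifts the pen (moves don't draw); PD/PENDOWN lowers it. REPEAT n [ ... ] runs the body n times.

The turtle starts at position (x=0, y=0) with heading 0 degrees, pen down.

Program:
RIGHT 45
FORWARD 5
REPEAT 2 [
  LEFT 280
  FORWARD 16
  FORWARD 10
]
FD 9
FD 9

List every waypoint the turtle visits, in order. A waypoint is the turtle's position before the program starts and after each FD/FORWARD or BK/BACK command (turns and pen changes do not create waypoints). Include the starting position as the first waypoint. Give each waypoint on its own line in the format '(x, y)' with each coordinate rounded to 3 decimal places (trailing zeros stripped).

Answer: (0, 0)
(3.536, -3.536)
(-5.642, -16.642)
(-11.377, -24.833)
(-25.878, -18.072)
(-34.941, -13.845)
(-43.098, -10.042)
(-51.255, -6.238)

Derivation:
Executing turtle program step by step:
Start: pos=(0,0), heading=0, pen down
RT 45: heading 0 -> 315
FD 5: (0,0) -> (3.536,-3.536) [heading=315, draw]
REPEAT 2 [
  -- iteration 1/2 --
  LT 280: heading 315 -> 235
  FD 16: (3.536,-3.536) -> (-5.642,-16.642) [heading=235, draw]
  FD 10: (-5.642,-16.642) -> (-11.377,-24.833) [heading=235, draw]
  -- iteration 2/2 --
  LT 280: heading 235 -> 155
  FD 16: (-11.377,-24.833) -> (-25.878,-18.072) [heading=155, draw]
  FD 10: (-25.878,-18.072) -> (-34.941,-13.845) [heading=155, draw]
]
FD 9: (-34.941,-13.845) -> (-43.098,-10.042) [heading=155, draw]
FD 9: (-43.098,-10.042) -> (-51.255,-6.238) [heading=155, draw]
Final: pos=(-51.255,-6.238), heading=155, 7 segment(s) drawn
Waypoints (8 total):
(0, 0)
(3.536, -3.536)
(-5.642, -16.642)
(-11.377, -24.833)
(-25.878, -18.072)
(-34.941, -13.845)
(-43.098, -10.042)
(-51.255, -6.238)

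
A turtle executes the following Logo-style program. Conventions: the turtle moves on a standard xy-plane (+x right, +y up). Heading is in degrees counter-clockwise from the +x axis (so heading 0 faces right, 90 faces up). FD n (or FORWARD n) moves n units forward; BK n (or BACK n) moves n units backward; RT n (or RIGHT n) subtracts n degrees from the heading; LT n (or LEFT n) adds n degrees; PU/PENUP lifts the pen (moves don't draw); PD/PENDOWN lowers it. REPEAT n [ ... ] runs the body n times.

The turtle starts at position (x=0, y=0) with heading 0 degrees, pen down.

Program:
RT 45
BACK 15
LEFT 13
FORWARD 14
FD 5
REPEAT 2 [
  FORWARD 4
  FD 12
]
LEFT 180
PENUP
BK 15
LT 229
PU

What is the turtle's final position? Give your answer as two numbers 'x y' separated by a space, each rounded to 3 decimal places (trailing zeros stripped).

Answer: 45.365 -24.368

Derivation:
Executing turtle program step by step:
Start: pos=(0,0), heading=0, pen down
RT 45: heading 0 -> 315
BK 15: (0,0) -> (-10.607,10.607) [heading=315, draw]
LT 13: heading 315 -> 328
FD 14: (-10.607,10.607) -> (1.266,3.188) [heading=328, draw]
FD 5: (1.266,3.188) -> (5.506,0.538) [heading=328, draw]
REPEAT 2 [
  -- iteration 1/2 --
  FD 4: (5.506,0.538) -> (8.899,-1.582) [heading=328, draw]
  FD 12: (8.899,-1.582) -> (19.075,-7.941) [heading=328, draw]
  -- iteration 2/2 --
  FD 4: (19.075,-7.941) -> (22.467,-10.06) [heading=328, draw]
  FD 12: (22.467,-10.06) -> (32.644,-16.419) [heading=328, draw]
]
LT 180: heading 328 -> 148
PU: pen up
BK 15: (32.644,-16.419) -> (45.365,-24.368) [heading=148, move]
LT 229: heading 148 -> 17
PU: pen up
Final: pos=(45.365,-24.368), heading=17, 7 segment(s) drawn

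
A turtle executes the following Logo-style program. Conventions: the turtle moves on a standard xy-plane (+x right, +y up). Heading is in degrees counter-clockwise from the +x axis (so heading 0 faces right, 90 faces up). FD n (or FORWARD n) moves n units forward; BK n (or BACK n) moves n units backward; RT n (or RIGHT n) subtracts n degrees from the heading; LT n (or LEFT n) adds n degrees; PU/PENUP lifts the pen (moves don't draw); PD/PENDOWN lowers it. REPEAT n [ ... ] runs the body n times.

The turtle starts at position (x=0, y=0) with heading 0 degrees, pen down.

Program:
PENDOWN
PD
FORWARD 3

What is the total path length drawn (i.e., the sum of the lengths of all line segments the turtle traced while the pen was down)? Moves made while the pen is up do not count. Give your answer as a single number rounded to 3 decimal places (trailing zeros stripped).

Executing turtle program step by step:
Start: pos=(0,0), heading=0, pen down
PD: pen down
PD: pen down
FD 3: (0,0) -> (3,0) [heading=0, draw]
Final: pos=(3,0), heading=0, 1 segment(s) drawn

Segment lengths:
  seg 1: (0,0) -> (3,0), length = 3
Total = 3

Answer: 3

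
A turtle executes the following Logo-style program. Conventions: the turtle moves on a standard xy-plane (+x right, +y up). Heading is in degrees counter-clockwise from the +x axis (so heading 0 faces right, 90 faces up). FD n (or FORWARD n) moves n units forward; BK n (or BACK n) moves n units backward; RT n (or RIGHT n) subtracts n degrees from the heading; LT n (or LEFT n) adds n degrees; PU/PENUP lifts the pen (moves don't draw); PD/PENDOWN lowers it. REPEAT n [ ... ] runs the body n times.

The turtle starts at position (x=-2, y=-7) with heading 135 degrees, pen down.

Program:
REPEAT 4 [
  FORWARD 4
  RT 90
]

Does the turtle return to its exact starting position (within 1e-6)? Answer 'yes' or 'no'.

Executing turtle program step by step:
Start: pos=(-2,-7), heading=135, pen down
REPEAT 4 [
  -- iteration 1/4 --
  FD 4: (-2,-7) -> (-4.828,-4.172) [heading=135, draw]
  RT 90: heading 135 -> 45
  -- iteration 2/4 --
  FD 4: (-4.828,-4.172) -> (-2,-1.343) [heading=45, draw]
  RT 90: heading 45 -> 315
  -- iteration 3/4 --
  FD 4: (-2,-1.343) -> (0.828,-4.172) [heading=315, draw]
  RT 90: heading 315 -> 225
  -- iteration 4/4 --
  FD 4: (0.828,-4.172) -> (-2,-7) [heading=225, draw]
  RT 90: heading 225 -> 135
]
Final: pos=(-2,-7), heading=135, 4 segment(s) drawn

Start position: (-2, -7)
Final position: (-2, -7)
Distance = 0; < 1e-6 -> CLOSED

Answer: yes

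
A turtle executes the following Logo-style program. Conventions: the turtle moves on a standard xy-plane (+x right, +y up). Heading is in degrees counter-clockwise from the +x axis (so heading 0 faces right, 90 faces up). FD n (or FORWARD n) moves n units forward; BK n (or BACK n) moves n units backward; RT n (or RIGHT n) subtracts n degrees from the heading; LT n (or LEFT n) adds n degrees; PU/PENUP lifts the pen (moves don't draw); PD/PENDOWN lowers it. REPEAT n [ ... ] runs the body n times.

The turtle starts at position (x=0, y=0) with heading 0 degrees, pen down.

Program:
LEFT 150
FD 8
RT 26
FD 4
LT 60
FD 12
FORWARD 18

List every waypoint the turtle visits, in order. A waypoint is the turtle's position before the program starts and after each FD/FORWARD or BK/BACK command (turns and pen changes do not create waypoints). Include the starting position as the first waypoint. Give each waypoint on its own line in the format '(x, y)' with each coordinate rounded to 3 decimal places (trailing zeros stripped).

Executing turtle program step by step:
Start: pos=(0,0), heading=0, pen down
LT 150: heading 0 -> 150
FD 8: (0,0) -> (-6.928,4) [heading=150, draw]
RT 26: heading 150 -> 124
FD 4: (-6.928,4) -> (-9.165,7.316) [heading=124, draw]
LT 60: heading 124 -> 184
FD 12: (-9.165,7.316) -> (-21.136,6.479) [heading=184, draw]
FD 18: (-21.136,6.479) -> (-39.092,5.223) [heading=184, draw]
Final: pos=(-39.092,5.223), heading=184, 4 segment(s) drawn
Waypoints (5 total):
(0, 0)
(-6.928, 4)
(-9.165, 7.316)
(-21.136, 6.479)
(-39.092, 5.223)

Answer: (0, 0)
(-6.928, 4)
(-9.165, 7.316)
(-21.136, 6.479)
(-39.092, 5.223)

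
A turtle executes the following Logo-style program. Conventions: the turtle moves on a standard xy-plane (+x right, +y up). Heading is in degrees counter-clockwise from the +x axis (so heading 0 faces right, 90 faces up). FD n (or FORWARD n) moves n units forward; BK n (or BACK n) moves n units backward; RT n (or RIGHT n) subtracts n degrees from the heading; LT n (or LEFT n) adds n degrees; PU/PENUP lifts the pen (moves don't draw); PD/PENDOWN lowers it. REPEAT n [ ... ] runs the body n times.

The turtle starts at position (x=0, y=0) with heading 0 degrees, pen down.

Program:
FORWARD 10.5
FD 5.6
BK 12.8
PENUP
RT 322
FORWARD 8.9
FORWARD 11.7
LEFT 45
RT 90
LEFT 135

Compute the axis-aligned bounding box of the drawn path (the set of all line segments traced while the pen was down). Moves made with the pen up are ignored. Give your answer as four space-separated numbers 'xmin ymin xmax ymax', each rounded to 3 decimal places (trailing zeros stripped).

Executing turtle program step by step:
Start: pos=(0,0), heading=0, pen down
FD 10.5: (0,0) -> (10.5,0) [heading=0, draw]
FD 5.6: (10.5,0) -> (16.1,0) [heading=0, draw]
BK 12.8: (16.1,0) -> (3.3,0) [heading=0, draw]
PU: pen up
RT 322: heading 0 -> 38
FD 8.9: (3.3,0) -> (10.313,5.479) [heading=38, move]
FD 11.7: (10.313,5.479) -> (19.533,12.683) [heading=38, move]
LT 45: heading 38 -> 83
RT 90: heading 83 -> 353
LT 135: heading 353 -> 128
Final: pos=(19.533,12.683), heading=128, 3 segment(s) drawn

Segment endpoints: x in {0, 3.3, 10.5, 16.1}, y in {0}
xmin=0, ymin=0, xmax=16.1, ymax=0

Answer: 0 0 16.1 0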